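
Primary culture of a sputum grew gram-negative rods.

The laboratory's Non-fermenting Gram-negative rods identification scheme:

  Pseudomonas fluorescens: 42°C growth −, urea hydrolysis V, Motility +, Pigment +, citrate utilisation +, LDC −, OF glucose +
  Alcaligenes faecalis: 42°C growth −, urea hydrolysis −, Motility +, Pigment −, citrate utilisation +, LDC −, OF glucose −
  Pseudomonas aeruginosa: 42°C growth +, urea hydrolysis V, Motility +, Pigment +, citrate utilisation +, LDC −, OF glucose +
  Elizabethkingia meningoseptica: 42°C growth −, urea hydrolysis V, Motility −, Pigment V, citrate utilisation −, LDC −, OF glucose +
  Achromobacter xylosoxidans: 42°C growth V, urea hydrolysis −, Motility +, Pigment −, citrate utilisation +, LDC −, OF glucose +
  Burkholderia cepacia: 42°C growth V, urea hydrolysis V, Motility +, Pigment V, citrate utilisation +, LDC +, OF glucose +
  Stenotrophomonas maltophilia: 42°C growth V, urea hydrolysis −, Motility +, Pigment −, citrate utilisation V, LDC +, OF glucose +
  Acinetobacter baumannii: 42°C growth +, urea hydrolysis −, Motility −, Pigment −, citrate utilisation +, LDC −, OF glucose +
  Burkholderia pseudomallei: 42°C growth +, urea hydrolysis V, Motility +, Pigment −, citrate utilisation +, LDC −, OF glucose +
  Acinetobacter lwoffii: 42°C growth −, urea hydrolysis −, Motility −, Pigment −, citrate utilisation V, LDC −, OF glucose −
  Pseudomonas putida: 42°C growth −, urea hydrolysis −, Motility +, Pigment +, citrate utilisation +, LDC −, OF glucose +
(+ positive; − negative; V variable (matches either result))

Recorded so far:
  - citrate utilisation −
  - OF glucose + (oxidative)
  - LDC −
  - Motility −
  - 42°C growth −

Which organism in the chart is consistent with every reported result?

OF glucose +: excludes Alcaligenes faecalis, Acinetobacter lwoffii — 9 left.
Motility −: excludes 7 organisms — 2 left.
LDC −: all 2 remaining candidates are consistent.
citrate utilisation −: excludes Acinetobacter baumannii — 1 left.
42°C growth −: the one remaining candidate is consistent.

Elizabethkingia meningoseptica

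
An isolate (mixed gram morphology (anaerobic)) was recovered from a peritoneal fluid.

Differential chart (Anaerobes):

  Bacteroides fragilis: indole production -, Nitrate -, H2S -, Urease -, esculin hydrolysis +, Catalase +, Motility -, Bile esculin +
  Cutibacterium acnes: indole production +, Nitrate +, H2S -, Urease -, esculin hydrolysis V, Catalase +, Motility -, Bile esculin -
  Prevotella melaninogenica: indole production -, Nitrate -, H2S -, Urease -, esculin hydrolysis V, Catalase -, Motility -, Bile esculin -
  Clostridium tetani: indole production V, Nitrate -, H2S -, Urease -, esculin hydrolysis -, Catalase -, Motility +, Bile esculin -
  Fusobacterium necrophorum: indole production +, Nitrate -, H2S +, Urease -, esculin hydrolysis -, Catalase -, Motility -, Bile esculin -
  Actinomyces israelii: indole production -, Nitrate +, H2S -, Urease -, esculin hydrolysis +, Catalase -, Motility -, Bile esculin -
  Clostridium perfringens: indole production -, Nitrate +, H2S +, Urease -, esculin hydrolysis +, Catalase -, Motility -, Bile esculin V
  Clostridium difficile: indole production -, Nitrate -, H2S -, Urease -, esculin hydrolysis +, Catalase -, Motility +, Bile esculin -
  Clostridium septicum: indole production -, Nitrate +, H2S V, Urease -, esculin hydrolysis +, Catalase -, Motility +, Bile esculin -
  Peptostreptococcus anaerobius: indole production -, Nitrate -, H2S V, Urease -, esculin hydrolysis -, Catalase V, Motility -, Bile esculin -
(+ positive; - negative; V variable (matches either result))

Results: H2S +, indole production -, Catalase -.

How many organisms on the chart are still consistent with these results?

indole production -: excludes Cutibacterium acnes, Fusobacterium necrophorum — 8 left.
H2S +: excludes 5 organisms — 3 left.
Catalase -: all 3 remaining candidates are consistent.
Still consistent: Clostridium perfringens, Clostridium septicum, Peptostreptococcus anaerobius.

3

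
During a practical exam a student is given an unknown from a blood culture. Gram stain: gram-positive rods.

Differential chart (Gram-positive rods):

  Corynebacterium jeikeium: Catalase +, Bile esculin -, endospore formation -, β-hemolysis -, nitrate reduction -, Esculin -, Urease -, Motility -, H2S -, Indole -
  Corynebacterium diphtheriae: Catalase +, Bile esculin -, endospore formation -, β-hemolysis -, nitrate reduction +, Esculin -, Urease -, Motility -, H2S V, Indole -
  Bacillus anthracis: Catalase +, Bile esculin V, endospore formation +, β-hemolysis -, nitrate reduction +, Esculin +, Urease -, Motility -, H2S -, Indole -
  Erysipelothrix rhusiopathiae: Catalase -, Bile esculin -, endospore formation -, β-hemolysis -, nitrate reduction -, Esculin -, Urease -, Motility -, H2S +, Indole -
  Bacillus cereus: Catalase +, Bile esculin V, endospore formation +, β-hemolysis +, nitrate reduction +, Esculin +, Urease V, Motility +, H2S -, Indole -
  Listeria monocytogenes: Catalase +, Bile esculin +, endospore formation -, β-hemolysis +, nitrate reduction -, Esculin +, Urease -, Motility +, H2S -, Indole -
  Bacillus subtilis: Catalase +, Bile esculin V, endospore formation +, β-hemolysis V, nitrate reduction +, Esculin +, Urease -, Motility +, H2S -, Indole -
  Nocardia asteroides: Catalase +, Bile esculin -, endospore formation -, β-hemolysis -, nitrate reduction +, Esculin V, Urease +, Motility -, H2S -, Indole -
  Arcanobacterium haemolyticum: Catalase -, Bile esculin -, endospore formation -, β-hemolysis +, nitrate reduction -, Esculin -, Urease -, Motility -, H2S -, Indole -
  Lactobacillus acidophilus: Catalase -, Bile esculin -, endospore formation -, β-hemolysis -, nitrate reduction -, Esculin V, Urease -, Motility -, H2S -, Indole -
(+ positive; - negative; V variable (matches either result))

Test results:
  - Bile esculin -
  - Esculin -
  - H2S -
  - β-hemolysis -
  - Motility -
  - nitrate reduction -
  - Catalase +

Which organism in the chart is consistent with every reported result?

Corynebacterium jeikeium

β-hemolysis -: excludes Bacillus cereus, Listeria monocytogenes, Arcanobacterium haemolyticum — 7 left.
nitrate reduction -: excludes Corynebacterium diphtheriae, Bacillus anthracis, Bacillus subtilis, Nocardia asteroides — 3 left.
H2S -: excludes Erysipelothrix rhusiopathiae — 2 left.
Bile esculin -: all 2 remaining candidates are consistent.
Catalase +: excludes Lactobacillus acidophilus — 1 left.
Motility -: the one remaining candidate is consistent.
Esculin -: the one remaining candidate is consistent.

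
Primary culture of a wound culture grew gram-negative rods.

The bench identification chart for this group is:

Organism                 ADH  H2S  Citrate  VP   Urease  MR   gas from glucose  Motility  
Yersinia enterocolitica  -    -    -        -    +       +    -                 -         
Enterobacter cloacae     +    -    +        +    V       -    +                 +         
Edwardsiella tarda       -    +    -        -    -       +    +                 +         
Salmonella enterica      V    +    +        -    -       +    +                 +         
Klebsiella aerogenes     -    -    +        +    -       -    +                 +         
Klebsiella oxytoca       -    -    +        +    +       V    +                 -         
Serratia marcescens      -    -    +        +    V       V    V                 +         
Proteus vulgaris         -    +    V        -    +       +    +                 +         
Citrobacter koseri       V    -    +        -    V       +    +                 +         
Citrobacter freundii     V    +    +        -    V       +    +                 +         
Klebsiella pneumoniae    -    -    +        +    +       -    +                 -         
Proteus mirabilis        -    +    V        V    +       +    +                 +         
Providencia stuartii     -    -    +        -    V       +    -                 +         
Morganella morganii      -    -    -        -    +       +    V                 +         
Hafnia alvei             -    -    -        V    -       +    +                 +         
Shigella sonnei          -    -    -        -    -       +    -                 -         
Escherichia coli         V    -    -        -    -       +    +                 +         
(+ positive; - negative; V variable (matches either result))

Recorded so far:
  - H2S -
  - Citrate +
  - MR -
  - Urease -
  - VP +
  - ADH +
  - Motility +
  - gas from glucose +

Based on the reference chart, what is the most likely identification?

Enterobacter cloacae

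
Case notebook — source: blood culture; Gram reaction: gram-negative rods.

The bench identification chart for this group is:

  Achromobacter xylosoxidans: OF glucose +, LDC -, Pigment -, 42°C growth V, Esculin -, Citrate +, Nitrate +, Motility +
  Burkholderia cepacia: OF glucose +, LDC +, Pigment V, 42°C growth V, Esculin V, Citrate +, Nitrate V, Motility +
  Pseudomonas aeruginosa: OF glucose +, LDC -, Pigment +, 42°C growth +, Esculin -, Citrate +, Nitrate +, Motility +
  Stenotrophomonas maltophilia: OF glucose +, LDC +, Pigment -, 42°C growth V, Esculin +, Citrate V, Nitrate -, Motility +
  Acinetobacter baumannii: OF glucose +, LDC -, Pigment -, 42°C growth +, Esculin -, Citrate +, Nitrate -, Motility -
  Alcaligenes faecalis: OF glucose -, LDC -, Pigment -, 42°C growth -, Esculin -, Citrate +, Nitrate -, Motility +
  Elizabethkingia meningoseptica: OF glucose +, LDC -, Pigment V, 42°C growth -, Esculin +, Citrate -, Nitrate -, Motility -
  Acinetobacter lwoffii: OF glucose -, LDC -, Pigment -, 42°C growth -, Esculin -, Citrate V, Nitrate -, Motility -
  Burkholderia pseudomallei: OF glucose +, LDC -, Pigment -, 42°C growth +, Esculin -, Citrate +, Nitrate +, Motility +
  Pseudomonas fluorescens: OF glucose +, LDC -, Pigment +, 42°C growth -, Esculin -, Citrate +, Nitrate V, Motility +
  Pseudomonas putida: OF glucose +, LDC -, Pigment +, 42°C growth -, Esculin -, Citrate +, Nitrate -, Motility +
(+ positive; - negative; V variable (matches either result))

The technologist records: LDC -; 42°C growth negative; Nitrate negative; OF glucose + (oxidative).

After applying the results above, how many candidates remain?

3

OF glucose +: excludes Alcaligenes faecalis, Acinetobacter lwoffii — 9 left.
LDC -: excludes Burkholderia cepacia, Stenotrophomonas maltophilia — 7 left.
42°C growth -: excludes Pseudomonas aeruginosa, Acinetobacter baumannii, Burkholderia pseudomallei — 4 left.
Nitrate -: excludes Achromobacter xylosoxidans — 3 left.
Still consistent: Elizabethkingia meningoseptica, Pseudomonas fluorescens, Pseudomonas putida.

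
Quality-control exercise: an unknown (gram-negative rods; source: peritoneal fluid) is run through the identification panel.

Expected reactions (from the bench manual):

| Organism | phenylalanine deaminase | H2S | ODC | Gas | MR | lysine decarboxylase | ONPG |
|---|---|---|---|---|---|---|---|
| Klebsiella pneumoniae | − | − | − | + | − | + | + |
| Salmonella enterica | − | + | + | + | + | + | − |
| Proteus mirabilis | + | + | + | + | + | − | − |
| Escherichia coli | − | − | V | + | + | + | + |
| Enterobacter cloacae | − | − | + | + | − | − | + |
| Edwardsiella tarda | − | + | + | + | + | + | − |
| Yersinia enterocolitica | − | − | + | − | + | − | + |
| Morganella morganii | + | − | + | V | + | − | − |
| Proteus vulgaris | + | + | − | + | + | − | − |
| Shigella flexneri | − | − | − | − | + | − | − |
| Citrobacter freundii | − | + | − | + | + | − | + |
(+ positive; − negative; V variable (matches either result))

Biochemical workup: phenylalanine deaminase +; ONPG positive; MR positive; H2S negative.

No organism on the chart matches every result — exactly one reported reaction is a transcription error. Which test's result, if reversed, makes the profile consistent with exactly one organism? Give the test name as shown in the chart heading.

As reported, no row in the chart matches all 4 reactions.
Reversing ONPG (to −) → unique match: Morganella morganii.
Reversing H2S → still no organism matches.
Reversing MR → still no organism matches.
Reversing phenylalanine deaminase → 2 organisms match (not unique).

ONPG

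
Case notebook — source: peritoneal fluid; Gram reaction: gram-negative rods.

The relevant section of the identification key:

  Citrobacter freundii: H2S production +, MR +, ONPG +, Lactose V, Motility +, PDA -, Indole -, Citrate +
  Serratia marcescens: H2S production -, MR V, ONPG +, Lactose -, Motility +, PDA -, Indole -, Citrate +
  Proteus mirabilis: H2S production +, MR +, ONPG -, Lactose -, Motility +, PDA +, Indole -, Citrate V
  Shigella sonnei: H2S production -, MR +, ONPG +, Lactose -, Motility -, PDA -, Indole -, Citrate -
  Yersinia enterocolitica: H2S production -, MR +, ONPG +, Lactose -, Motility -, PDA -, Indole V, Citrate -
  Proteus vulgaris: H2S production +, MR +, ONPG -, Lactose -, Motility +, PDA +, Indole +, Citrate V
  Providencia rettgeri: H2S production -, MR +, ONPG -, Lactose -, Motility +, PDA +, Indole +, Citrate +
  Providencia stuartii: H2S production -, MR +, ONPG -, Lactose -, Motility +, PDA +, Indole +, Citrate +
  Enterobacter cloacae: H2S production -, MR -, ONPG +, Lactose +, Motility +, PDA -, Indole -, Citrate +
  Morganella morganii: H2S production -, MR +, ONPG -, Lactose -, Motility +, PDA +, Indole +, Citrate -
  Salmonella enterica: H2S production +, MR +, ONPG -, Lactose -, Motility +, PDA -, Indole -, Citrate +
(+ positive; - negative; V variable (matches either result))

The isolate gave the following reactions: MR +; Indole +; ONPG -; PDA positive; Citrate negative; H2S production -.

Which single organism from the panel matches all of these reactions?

Morganella morganii

Indole +: excludes 6 organisms — 5 left.
ONPG -: excludes Yersinia enterocolitica — 4 left.
MR +: all 4 remaining candidates are consistent.
H2S production -: excludes Proteus vulgaris — 3 left.
PDA +: all 3 remaining candidates are consistent.
Citrate -: excludes Providencia rettgeri, Providencia stuartii — 1 left.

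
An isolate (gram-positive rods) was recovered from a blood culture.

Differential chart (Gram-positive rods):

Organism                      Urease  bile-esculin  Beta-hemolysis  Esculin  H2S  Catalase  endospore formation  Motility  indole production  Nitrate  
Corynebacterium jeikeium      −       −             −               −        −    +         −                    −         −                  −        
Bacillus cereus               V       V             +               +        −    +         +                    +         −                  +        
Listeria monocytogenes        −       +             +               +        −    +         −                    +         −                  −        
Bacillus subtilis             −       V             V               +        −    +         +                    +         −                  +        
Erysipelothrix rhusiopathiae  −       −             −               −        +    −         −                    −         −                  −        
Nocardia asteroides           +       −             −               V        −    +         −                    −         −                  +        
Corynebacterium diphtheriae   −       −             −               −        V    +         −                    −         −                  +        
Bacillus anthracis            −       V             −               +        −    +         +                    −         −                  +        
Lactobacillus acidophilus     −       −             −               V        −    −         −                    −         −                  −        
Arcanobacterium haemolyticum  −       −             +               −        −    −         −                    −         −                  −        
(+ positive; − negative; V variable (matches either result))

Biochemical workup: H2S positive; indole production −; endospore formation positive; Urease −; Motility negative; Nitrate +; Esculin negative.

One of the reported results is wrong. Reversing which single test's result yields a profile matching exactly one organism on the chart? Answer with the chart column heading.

As reported, no row in the chart matches all 7 reactions.
Reversing Esculin → still no organism matches.
Reversing indole production → still no organism matches.
Reversing endospore formation (to −) → unique match: Corynebacterium diphtheriae.
Reversing Urease → still no organism matches.
Reversing Motility → still no organism matches.
Reversing H2S → still no organism matches.
Reversing Nitrate → still no organism matches.

endospore formation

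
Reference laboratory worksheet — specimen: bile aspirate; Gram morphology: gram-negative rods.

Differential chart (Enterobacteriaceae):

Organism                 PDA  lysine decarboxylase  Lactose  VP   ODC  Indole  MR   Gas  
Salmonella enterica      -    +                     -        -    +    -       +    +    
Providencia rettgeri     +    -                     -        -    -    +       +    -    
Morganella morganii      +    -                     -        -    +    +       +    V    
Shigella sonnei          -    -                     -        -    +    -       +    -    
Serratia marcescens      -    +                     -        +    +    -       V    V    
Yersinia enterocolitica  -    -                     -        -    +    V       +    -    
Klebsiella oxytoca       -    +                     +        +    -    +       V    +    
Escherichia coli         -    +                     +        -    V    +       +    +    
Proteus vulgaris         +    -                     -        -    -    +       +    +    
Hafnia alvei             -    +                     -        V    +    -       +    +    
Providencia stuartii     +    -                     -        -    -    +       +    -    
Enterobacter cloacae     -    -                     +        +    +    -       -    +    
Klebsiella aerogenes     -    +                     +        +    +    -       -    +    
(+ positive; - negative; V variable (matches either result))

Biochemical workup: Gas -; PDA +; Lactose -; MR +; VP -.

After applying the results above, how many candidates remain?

Lactose -: excludes Klebsiella oxytoca, Escherichia coli, Enterobacter cloacae, Klebsiella aerogenes — 9 left.
MR +: all 9 remaining candidates are consistent.
PDA +: excludes 5 organisms — 4 left.
VP -: all 4 remaining candidates are consistent.
Gas -: excludes Proteus vulgaris — 3 left.
Still consistent: Morganella morganii, Providencia rettgeri, Providencia stuartii.

3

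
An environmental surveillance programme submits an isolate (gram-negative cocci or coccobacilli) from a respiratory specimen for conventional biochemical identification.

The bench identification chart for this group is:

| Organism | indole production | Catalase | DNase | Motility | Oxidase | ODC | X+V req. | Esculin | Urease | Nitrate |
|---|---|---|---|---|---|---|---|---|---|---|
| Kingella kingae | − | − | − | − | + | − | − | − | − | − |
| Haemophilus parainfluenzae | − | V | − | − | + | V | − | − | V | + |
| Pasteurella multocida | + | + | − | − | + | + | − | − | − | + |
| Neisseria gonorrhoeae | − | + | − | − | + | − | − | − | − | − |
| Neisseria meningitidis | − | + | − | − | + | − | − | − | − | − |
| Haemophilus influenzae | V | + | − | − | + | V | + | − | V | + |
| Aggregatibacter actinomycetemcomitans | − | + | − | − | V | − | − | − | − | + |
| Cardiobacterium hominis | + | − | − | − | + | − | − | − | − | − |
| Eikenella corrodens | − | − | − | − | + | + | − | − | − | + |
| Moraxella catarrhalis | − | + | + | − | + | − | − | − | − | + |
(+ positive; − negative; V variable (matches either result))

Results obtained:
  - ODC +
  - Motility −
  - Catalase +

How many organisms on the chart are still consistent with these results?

3

ODC +: excludes 6 organisms — 4 left.
Motility −: all 4 remaining candidates are consistent.
Catalase +: excludes Eikenella corrodens — 3 left.
Still consistent: Haemophilus influenzae, Haemophilus parainfluenzae, Pasteurella multocida.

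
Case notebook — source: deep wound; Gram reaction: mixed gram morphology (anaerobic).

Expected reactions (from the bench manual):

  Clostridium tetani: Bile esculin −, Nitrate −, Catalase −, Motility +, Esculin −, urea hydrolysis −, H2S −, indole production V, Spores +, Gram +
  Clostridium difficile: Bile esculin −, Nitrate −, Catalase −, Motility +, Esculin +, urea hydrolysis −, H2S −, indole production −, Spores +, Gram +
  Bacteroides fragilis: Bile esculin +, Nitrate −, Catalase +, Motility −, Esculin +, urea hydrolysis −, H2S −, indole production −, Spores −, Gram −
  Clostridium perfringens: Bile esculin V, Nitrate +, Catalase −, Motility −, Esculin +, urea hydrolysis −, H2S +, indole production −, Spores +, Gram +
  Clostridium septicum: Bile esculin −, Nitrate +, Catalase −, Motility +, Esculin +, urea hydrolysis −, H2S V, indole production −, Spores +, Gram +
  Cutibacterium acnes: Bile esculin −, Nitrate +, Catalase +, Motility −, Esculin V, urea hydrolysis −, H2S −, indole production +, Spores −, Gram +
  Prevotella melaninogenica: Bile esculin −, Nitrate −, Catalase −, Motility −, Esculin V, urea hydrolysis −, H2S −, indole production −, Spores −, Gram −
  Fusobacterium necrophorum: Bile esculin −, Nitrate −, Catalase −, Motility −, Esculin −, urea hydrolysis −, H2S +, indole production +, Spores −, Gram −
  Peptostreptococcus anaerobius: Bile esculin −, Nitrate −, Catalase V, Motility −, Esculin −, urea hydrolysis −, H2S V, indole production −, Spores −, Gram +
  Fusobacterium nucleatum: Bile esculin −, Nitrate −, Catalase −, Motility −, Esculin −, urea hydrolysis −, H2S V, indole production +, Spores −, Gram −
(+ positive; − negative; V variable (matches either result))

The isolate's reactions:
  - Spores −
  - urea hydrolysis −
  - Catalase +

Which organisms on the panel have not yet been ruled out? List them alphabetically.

Bacteroides fragilis, Cutibacterium acnes, Peptostreptococcus anaerobius

Catalase +: excludes 7 organisms — 3 left.
Spores −: all 3 remaining candidates are consistent.
urea hydrolysis −: all 3 remaining candidates are consistent.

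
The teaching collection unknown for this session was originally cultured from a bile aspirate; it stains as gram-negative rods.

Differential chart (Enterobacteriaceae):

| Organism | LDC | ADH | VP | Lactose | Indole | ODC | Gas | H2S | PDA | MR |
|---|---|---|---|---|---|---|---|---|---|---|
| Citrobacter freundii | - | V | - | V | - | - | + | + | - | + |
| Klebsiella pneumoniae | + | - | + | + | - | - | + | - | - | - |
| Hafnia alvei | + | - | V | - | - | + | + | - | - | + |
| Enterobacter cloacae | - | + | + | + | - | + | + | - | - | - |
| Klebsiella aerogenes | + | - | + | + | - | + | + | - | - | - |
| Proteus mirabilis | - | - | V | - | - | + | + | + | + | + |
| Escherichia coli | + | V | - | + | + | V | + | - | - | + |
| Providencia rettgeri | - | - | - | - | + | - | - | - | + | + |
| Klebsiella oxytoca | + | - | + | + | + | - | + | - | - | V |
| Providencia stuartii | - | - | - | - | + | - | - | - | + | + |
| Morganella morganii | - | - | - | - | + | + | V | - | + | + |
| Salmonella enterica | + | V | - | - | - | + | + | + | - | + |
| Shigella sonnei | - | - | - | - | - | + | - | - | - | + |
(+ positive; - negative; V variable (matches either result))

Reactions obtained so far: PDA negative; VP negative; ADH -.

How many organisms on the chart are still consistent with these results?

5

ADH -: excludes Enterobacter cloacae — 12 left.
PDA -: excludes Proteus mirabilis, Providencia rettgeri, Providencia stuartii, Morganella morganii — 8 left.
VP -: excludes Klebsiella pneumoniae, Klebsiella aerogenes, Klebsiella oxytoca — 5 left.
Still consistent: Citrobacter freundii, Escherichia coli, Hafnia alvei, Salmonella enterica, Shigella sonnei.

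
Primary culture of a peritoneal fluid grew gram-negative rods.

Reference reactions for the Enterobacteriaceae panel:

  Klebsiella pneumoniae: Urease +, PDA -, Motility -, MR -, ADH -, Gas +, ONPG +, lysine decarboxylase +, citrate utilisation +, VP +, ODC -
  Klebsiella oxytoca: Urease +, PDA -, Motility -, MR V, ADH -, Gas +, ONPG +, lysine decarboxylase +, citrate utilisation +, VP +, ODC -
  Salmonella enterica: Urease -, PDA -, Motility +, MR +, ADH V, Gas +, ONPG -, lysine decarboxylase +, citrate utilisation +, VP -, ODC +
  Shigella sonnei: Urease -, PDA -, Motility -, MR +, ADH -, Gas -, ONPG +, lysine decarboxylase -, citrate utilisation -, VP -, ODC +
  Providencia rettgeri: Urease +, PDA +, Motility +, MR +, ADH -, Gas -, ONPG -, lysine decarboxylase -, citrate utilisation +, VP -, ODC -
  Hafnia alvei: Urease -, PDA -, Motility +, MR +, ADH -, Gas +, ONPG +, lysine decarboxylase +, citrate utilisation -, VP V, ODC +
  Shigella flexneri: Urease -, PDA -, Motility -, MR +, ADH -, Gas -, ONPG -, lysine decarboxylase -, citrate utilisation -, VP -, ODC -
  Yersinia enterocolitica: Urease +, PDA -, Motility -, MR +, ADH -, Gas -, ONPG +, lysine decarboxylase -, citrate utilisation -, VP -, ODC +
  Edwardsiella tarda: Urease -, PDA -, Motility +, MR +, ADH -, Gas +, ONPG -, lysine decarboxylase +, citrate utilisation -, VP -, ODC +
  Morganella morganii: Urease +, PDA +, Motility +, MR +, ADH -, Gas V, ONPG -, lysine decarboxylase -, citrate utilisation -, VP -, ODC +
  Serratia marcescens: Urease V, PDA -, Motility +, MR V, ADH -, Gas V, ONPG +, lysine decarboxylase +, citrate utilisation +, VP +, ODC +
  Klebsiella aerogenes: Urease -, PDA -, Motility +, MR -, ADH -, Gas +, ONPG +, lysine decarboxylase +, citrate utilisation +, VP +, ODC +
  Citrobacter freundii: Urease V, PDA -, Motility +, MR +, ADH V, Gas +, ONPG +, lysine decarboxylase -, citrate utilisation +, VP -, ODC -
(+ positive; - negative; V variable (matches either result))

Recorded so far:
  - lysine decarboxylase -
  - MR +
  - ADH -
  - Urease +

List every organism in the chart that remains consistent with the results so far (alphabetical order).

lysine decarboxylase -: excludes 7 organisms — 6 left.
MR +: all 6 remaining candidates are consistent.
ADH -: all 6 remaining candidates are consistent.
Urease +: excludes Shigella sonnei, Shigella flexneri — 4 left.

Citrobacter freundii, Morganella morganii, Providencia rettgeri, Yersinia enterocolitica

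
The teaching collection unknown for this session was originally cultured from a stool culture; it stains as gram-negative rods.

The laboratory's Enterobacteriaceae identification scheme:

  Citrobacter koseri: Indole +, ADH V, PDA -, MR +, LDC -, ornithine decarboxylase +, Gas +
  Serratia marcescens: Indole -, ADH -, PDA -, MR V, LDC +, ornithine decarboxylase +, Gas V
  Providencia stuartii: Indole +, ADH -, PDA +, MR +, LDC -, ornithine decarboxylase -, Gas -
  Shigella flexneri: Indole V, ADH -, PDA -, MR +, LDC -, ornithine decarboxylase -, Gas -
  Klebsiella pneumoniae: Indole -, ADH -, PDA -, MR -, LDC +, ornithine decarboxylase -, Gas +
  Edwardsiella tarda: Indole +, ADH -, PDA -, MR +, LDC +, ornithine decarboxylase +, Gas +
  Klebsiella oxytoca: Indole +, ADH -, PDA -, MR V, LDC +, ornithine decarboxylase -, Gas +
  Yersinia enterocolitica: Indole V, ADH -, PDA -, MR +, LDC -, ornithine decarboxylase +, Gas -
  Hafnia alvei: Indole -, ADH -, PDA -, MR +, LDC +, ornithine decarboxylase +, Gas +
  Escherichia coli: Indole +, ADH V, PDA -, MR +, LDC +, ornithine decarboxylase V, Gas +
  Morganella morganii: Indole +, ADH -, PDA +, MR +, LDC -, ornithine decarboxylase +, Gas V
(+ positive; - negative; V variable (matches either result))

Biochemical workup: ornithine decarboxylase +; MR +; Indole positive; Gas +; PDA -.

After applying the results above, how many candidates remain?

Indole +: excludes Serratia marcescens, Klebsiella pneumoniae, Hafnia alvei — 8 left.
Gas +: excludes Providencia stuartii, Shigella flexneri, Yersinia enterocolitica — 5 left.
MR +: all 5 remaining candidates are consistent.
PDA -: excludes Morganella morganii — 4 left.
ornithine decarboxylase +: excludes Klebsiella oxytoca — 3 left.
Still consistent: Citrobacter koseri, Edwardsiella tarda, Escherichia coli.

3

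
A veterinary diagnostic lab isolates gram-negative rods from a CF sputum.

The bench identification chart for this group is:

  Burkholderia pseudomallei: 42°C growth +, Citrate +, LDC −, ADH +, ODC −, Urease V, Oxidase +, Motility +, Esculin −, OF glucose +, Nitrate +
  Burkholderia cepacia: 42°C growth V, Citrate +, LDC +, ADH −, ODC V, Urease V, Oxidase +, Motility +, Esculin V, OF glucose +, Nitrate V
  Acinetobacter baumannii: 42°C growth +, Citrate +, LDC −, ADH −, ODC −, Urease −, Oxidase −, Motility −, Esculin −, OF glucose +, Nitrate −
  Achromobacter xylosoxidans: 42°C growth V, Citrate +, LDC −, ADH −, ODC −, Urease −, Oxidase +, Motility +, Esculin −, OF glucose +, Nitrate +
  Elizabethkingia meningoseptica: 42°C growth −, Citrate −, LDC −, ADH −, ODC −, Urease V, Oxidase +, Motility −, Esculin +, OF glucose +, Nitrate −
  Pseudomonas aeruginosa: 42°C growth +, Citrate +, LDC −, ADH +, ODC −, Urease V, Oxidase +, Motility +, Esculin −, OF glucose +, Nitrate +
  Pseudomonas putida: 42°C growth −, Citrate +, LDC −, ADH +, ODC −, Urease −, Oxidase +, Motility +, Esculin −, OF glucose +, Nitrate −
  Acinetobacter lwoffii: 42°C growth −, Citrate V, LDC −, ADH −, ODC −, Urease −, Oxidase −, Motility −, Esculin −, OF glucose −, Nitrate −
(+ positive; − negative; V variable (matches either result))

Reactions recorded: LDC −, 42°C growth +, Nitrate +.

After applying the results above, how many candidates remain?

3

LDC −: excludes Burkholderia cepacia — 7 left.
42°C growth +: excludes Elizabethkingia meningoseptica, Pseudomonas putida, Acinetobacter lwoffii — 4 left.
Nitrate +: excludes Acinetobacter baumannii — 3 left.
Still consistent: Achromobacter xylosoxidans, Burkholderia pseudomallei, Pseudomonas aeruginosa.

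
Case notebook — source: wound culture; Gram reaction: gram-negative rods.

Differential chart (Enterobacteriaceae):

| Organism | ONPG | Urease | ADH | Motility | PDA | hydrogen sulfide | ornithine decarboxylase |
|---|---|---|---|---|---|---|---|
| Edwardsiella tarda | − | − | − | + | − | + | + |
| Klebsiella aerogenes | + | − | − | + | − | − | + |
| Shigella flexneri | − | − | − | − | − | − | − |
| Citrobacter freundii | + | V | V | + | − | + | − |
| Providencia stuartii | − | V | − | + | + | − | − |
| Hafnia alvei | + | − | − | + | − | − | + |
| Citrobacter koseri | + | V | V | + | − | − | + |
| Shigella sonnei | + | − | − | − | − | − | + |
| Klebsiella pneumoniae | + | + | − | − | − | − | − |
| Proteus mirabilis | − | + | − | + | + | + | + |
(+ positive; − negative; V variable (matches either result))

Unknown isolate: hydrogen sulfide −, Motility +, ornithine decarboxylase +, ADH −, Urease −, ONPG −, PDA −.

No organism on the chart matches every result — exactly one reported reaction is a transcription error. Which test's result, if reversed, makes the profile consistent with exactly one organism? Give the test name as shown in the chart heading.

hydrogen sulfide

As reported, no row in the chart matches all 7 reactions.
Reversing PDA → still no organism matches.
Reversing hydrogen sulfide (to +) → unique match: Edwardsiella tarda.
Reversing Urease → still no organism matches.
Reversing ADH → still no organism matches.
Reversing Motility → still no organism matches.
Reversing ONPG → 3 organisms match (not unique).
Reversing ornithine decarboxylase → still no organism matches.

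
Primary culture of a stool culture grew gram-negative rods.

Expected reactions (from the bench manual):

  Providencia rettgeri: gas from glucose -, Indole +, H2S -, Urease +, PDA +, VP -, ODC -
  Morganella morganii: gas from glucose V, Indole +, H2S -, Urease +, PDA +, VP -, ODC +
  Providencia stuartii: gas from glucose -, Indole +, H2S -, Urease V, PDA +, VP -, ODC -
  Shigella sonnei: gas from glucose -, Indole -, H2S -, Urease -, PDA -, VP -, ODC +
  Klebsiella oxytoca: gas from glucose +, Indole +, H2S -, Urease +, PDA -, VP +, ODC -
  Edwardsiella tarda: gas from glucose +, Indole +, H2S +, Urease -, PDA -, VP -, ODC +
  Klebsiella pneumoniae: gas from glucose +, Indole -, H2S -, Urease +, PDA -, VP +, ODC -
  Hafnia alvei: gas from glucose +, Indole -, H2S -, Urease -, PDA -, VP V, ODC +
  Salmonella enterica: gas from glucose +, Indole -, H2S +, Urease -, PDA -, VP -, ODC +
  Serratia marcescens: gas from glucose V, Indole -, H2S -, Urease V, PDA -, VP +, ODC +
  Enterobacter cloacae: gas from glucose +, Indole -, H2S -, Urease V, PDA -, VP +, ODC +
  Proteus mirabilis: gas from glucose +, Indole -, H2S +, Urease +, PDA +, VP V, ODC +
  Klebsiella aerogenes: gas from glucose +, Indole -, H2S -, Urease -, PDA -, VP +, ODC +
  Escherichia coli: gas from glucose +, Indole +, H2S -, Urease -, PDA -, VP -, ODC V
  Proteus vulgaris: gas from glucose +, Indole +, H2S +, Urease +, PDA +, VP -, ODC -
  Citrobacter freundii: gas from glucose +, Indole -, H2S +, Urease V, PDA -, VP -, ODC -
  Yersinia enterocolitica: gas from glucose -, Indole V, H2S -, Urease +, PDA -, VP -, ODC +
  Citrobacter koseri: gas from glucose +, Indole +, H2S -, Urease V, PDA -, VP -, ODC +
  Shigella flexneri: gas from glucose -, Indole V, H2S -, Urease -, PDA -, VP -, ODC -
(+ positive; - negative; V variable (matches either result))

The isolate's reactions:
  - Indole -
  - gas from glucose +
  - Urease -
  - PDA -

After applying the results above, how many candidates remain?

PDA -: excludes 5 organisms — 14 left.
Indole -: excludes Klebsiella oxytoca, Edwardsiella tarda, Escherichia coli, Citrobacter koseri — 10 left.
gas from glucose +: excludes Shigella sonnei, Yersinia enterocolitica, Shigella flexneri — 7 left.
Urease -: excludes Klebsiella pneumoniae — 6 left.
Still consistent: Citrobacter freundii, Enterobacter cloacae, Hafnia alvei, Klebsiella aerogenes, Salmonella enterica, Serratia marcescens.

6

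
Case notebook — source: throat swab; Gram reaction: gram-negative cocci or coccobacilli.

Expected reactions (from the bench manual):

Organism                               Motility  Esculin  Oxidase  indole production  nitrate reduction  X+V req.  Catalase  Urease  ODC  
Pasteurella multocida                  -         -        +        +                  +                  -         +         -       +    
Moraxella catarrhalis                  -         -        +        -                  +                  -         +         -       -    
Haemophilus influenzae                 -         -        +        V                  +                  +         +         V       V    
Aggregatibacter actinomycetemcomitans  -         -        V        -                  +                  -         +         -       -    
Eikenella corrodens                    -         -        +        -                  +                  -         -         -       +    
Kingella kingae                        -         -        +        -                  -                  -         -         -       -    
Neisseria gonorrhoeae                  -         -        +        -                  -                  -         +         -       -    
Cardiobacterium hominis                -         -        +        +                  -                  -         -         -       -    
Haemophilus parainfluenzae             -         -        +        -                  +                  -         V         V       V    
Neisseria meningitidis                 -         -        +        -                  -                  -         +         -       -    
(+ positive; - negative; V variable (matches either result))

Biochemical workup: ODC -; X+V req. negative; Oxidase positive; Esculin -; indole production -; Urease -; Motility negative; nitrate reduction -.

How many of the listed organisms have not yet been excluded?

3

ODC -: excludes Pasteurella multocida, Eikenella corrodens — 8 left.
Motility -: all 8 remaining candidates are consistent.
nitrate reduction -: excludes Moraxella catarrhalis, Haemophilus influenzae, Aggregatibacter actinomycetemcomitans, Haemophilus parainfluenzae — 4 left.
Urease -: all 4 remaining candidates are consistent.
Esculin -: all 4 remaining candidates are consistent.
X+V req. -: all 4 remaining candidates are consistent.
Oxidase +: all 4 remaining candidates are consistent.
indole production -: excludes Cardiobacterium hominis — 3 left.
Still consistent: Kingella kingae, Neisseria gonorrhoeae, Neisseria meningitidis.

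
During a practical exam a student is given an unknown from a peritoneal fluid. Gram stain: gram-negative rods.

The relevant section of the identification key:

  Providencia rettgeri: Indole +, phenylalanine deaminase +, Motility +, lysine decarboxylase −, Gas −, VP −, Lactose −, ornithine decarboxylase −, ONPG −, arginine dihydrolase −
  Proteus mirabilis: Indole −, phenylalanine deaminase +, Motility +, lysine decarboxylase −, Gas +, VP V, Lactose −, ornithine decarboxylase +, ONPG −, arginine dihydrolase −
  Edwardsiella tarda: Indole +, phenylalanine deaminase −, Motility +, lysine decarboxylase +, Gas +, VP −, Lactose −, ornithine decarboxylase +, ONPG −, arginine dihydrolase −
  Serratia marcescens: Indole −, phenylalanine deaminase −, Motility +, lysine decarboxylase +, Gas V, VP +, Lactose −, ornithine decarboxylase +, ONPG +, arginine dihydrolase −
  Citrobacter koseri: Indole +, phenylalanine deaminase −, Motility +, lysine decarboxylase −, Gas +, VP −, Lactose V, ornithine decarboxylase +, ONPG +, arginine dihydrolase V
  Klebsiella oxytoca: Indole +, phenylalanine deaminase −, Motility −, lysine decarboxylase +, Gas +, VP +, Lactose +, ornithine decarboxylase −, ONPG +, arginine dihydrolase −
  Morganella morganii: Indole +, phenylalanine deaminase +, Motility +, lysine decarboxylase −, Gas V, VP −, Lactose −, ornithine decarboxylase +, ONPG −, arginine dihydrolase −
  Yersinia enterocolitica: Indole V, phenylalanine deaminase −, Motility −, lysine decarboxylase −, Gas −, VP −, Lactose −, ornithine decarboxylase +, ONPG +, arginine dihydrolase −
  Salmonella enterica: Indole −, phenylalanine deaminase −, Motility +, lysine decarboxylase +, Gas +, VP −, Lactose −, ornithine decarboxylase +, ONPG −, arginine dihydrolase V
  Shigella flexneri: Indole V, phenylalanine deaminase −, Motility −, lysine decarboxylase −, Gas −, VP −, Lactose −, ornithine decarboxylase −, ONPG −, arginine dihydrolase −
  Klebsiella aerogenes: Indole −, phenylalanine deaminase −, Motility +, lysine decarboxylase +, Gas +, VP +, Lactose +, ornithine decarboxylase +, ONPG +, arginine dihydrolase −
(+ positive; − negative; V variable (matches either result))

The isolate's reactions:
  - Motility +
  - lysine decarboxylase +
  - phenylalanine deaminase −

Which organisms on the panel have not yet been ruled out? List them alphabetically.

Edwardsiella tarda, Klebsiella aerogenes, Salmonella enterica, Serratia marcescens

Motility +: excludes Klebsiella oxytoca, Yersinia enterocolitica, Shigella flexneri — 8 left.
lysine decarboxylase +: excludes Providencia rettgeri, Proteus mirabilis, Citrobacter koseri, Morganella morganii — 4 left.
phenylalanine deaminase −: all 4 remaining candidates are consistent.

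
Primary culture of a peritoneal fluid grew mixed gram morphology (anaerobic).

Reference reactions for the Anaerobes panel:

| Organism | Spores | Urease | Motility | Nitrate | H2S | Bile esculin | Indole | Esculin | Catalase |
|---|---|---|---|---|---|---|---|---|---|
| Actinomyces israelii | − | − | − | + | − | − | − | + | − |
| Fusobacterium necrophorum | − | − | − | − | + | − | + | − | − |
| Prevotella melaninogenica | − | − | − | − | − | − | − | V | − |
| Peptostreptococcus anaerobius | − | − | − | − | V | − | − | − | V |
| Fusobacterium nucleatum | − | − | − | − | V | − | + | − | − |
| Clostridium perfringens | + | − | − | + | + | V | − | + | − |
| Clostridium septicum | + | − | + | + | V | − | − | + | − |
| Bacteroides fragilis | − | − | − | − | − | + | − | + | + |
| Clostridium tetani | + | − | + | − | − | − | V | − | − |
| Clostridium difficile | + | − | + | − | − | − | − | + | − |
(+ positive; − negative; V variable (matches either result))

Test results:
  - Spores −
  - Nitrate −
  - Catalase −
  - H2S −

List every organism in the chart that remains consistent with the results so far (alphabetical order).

Fusobacterium nucleatum, Peptostreptococcus anaerobius, Prevotella melaninogenica

Spores −: excludes Clostridium perfringens, Clostridium septicum, Clostridium tetani, Clostridium difficile — 6 left.
H2S −: excludes Fusobacterium necrophorum — 5 left.
Nitrate −: excludes Actinomyces israelii — 4 left.
Catalase −: excludes Bacteroides fragilis — 3 left.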